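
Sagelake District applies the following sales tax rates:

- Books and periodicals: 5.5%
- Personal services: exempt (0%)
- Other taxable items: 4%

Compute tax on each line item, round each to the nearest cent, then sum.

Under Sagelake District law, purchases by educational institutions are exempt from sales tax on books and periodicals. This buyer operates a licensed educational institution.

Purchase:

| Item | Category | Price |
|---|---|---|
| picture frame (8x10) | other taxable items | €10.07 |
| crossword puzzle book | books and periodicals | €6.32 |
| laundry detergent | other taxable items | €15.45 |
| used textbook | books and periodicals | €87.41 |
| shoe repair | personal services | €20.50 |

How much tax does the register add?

€1.02

Picture frame (8x10) €10.07: other taxable items → 4% → €0.40
Crossword puzzle book €6.32: books and periodicals, buyer-exempt → 0% → €0.00
Laundry detergent €15.45: other taxable items → 4% → €0.62
Used textbook €87.41: books and periodicals, buyer-exempt → 0% → €0.00
Shoe repair €20.50: personal services → 0% → €0.00
Total tax = €0.40 + €0.62 = €1.02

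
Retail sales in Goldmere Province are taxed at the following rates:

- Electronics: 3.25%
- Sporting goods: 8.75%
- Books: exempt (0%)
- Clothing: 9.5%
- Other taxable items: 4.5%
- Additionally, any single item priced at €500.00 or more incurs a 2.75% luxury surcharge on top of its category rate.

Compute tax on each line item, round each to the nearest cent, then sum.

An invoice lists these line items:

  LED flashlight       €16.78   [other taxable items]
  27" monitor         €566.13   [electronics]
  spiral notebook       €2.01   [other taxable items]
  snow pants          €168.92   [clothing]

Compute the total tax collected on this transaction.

€50.87

LED flashlight €16.78: other taxable items → 4.5% → €0.76
27" monitor €566.13: electronics → 3.25% + 2.75% surcharge = 6% → €33.97
Spiral notebook €2.01: other taxable items → 4.5% → €0.09
Snow pants €168.92: clothing → 9.5% → €16.05
Total tax = €0.76 + €33.97 + €0.09 + €16.05 = €50.87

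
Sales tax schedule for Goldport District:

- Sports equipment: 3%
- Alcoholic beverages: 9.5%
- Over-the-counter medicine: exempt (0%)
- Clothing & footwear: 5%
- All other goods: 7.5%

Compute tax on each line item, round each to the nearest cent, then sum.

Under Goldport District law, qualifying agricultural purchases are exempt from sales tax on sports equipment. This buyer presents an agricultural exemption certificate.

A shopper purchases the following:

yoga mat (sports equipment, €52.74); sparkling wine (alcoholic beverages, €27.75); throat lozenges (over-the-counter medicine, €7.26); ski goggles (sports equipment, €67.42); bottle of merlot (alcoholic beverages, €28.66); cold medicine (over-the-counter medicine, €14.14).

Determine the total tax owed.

€5.36

Yoga mat €52.74: sports equipment, buyer-exempt → 0% → €0.00
Sparkling wine €27.75: alcoholic beverages → 9.5% → €2.64
Throat lozenges €7.26: over-the-counter medicine → 0% → €0.00
Ski goggles €67.42: sports equipment, buyer-exempt → 0% → €0.00
Bottle of merlot €28.66: alcoholic beverages → 9.5% → €2.72
Cold medicine €14.14: over-the-counter medicine → 0% → €0.00
Total tax = €2.64 + €2.72 = €5.36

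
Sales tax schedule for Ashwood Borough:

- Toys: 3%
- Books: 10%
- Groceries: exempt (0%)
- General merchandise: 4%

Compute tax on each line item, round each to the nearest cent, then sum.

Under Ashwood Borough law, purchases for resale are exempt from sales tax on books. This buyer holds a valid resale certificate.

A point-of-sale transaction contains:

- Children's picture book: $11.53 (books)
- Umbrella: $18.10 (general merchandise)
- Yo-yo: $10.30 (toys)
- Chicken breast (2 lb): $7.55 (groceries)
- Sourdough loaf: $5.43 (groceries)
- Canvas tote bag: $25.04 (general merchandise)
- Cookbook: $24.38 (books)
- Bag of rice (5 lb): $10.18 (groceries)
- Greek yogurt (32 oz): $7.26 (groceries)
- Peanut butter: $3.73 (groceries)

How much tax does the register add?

Children's picture book $11.53: books, buyer-exempt → 0% → $0.00
Umbrella $18.10: general merchandise → 4% → $0.72
Yo-yo $10.30: toys → 3% → $0.31
Chicken breast (2 lb) $7.55: groceries → 0% → $0.00
Sourdough loaf $5.43: groceries → 0% → $0.00
Canvas tote bag $25.04: general merchandise → 4% → $1.00
Cookbook $24.38: books, buyer-exempt → 0% → $0.00
Bag of rice (5 lb) $10.18: groceries → 0% → $0.00
Greek yogurt (32 oz) $7.26: groceries → 0% → $0.00
Peanut butter $3.73: groceries → 0% → $0.00
Total tax = $0.72 + $0.31 + $1.00 = $2.03

$2.03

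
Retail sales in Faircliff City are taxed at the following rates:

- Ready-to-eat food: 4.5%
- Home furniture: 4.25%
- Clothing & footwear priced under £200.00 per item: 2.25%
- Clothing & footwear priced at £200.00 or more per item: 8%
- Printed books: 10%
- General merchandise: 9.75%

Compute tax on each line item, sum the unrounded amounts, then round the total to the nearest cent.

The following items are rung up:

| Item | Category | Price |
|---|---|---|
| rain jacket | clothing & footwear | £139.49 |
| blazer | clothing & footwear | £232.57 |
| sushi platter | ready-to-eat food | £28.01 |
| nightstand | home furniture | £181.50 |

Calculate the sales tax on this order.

Rain jacket £139.49: clothing & footwear, under £200.00 → 2.25% → £3.138525
Blazer £232.57: clothing & footwear, £200.00 or more → 8% → £18.6056
Sushi platter £28.01: ready-to-eat food → 4.5% → £1.26045
Nightstand £181.50: home furniture → 4.25% → £7.71375
Unrounded tax sum = £30.718325 → £30.72

£30.72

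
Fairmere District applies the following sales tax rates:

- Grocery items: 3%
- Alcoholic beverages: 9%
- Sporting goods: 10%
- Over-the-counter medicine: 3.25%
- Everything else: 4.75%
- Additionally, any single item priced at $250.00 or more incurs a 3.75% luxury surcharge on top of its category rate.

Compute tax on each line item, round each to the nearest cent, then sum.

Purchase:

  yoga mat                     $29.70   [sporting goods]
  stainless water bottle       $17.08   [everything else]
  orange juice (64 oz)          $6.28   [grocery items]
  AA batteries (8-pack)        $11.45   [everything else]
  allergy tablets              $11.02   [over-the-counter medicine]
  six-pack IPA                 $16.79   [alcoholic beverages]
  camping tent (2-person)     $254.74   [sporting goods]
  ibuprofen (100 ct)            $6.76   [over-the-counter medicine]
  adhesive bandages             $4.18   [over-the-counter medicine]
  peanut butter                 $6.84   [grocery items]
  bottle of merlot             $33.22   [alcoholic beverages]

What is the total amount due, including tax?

$443.03

Yoga mat $29.70: sporting goods → 10% → $2.97
Stainless water bottle $17.08: everything else → 4.75% → $0.81
Orange juice (64 oz) $6.28: grocery items → 3% → $0.19
AA batteries (8-pack) $11.45: everything else → 4.75% → $0.54
Allergy tablets $11.02: over-the-counter medicine → 3.25% → $0.36
Six-pack IPA $16.79: alcoholic beverages → 9% → $1.51
Camping tent (2-person) $254.74: sporting goods → 10% + 3.75% surcharge = 13.75% → $35.03
Ibuprofen (100 ct) $6.76: over-the-counter medicine → 3.25% → $0.22
Adhesive bandages $4.18: over-the-counter medicine → 3.25% → $0.14
Peanut butter $6.84: grocery items → 3% → $0.21
Bottle of merlot $33.22: alcoholic beverages → 9% → $2.99
Subtotal = $398.06; tax = $44.97; total due = $443.03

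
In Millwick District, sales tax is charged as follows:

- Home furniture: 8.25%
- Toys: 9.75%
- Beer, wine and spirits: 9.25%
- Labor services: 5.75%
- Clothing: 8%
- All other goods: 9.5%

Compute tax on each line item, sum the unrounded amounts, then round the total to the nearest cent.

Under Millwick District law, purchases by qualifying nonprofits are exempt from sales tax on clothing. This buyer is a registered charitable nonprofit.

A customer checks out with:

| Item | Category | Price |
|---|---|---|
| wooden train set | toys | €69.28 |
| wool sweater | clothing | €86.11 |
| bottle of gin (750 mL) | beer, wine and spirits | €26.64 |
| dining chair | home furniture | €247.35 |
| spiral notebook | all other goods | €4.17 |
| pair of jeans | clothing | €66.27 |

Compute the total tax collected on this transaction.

Wooden train set €69.28: toys → 9.75% → €6.7548
Wool sweater €86.11: clothing, buyer-exempt → 0% → €0.00
Bottle of gin (750 mL) €26.64: beer, wine and spirits → 9.25% → €2.4642
Dining chair €247.35: home furniture → 8.25% → €20.406375
Spiral notebook €4.17: all other goods → 9.5% → €0.39615
Pair of jeans €66.27: clothing, buyer-exempt → 0% → €0.00
Unrounded tax sum = €30.021525 → €30.02

€30.02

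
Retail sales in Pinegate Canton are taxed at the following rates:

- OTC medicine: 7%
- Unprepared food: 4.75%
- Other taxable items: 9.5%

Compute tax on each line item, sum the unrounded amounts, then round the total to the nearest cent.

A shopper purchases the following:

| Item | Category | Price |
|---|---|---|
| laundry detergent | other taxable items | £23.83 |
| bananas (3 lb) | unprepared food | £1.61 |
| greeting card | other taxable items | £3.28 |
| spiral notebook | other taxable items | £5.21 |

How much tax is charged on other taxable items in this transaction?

£3.07

Laundry detergent £23.83: other taxable items → 9.5% → £2.26385
Greeting card £3.28: other taxable items → 9.5% → £0.3116
Spiral notebook £5.21: other taxable items → 9.5% → £0.49495
Tax on other taxable items: unrounded sum = £3.0704 → £3.07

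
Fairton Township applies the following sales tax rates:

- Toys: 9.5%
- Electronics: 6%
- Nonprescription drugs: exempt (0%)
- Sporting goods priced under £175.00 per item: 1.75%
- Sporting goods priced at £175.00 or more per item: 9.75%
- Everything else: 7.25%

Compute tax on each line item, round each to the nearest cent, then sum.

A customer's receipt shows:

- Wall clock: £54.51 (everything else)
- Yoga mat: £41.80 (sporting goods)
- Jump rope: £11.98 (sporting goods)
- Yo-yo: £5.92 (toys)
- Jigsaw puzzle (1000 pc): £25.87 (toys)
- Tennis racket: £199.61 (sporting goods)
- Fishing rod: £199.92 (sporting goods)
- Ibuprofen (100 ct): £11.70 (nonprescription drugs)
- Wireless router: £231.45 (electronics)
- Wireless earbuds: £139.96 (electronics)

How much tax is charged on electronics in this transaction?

£22.29

Wireless router £231.45: electronics → 6% → £13.89
Wireless earbuds £139.96: electronics → 6% → £8.40
Tax on electronics = £13.89 + £8.40 = £22.29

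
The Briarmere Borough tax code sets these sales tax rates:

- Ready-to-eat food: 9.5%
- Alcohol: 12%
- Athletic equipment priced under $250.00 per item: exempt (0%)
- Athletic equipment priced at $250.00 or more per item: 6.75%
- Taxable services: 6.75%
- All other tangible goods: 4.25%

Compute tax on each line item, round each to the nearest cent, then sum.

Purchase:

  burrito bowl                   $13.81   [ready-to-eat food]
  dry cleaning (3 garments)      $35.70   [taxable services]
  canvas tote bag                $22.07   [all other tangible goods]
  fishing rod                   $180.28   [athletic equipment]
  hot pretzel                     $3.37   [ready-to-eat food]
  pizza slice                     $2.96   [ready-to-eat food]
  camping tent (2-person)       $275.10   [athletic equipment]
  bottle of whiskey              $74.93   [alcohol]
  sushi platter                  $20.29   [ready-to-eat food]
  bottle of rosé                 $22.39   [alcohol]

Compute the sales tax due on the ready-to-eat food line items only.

$3.84

Burrito bowl $13.81: ready-to-eat food → 9.5% → $1.31
Hot pretzel $3.37: ready-to-eat food → 9.5% → $0.32
Pizza slice $2.96: ready-to-eat food → 9.5% → $0.28
Sushi platter $20.29: ready-to-eat food → 9.5% → $1.93
Tax on ready-to-eat food = $1.31 + $0.32 + $0.28 + $1.93 = $3.84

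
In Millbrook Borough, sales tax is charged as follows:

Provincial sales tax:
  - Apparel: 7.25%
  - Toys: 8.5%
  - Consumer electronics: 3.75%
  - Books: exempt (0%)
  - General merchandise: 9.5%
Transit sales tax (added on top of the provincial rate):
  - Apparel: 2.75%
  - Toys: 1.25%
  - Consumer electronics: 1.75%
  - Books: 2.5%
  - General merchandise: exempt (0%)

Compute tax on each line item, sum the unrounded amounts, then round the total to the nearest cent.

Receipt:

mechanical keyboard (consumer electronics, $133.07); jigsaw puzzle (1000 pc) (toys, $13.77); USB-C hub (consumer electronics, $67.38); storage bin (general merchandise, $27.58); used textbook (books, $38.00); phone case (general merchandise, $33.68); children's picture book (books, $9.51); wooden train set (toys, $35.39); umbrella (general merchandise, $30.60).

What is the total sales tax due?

Mechanical keyboard $133.07: consumer electronics → 3.75% + 1.75% transit = 5.5% → $7.31885
Jigsaw puzzle (1000 pc) $13.77: toys → 8.5% + 1.25% transit = 9.75% → $1.342575
USB-C hub $67.38: consumer electronics → 3.75% + 1.75% transit = 5.5% → $3.7059
Storage bin $27.58: general merchandise → 9.5% + 0% transit = 9.5% → $2.6201
Used textbook $38.00: books → 0% + 2.5% transit = 2.5% → $0.95
Phone case $33.68: general merchandise → 9.5% + 0% transit = 9.5% → $3.1996
Children's picture book $9.51: books → 0% + 2.5% transit = 2.5% → $0.23775
Wooden train set $35.39: toys → 8.5% + 1.25% transit = 9.75% → $3.450525
Umbrella $30.60: general merchandise → 9.5% + 0% transit = 9.5% → $2.907
Unrounded tax sum = $25.7323 → $25.73

$25.73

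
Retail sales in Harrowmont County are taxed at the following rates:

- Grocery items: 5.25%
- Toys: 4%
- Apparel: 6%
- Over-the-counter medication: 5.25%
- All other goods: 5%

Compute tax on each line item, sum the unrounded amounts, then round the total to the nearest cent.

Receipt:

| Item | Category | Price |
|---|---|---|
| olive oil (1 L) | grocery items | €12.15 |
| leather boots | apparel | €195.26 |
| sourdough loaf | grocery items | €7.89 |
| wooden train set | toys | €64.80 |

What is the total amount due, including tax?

Olive oil (1 L) €12.15: grocery items → 5.25% → €0.637875
Leather boots €195.26: apparel → 6% → €11.7156
Sourdough loaf €7.89: grocery items → 5.25% → €0.414225
Wooden train set €64.80: toys → 4% → €2.592
Subtotal = €280.10; unrounded tax = €15.3597 → €15.36; total due = €295.46

€295.46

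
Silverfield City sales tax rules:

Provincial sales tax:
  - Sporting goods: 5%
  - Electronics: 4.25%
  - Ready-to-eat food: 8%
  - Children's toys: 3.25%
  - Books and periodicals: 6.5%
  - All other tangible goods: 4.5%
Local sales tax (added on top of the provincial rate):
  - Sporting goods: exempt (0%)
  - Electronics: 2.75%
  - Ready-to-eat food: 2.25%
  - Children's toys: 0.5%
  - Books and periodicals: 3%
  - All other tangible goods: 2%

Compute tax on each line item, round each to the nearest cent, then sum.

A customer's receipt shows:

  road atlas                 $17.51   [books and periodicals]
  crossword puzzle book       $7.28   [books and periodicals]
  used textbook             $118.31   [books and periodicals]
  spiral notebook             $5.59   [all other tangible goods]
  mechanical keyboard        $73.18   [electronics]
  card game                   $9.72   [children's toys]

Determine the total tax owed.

$19.43

Road atlas $17.51: books and periodicals → 6.5% + 3% local = 9.5% → $1.66
Crossword puzzle book $7.28: books and periodicals → 6.5% + 3% local = 9.5% → $0.69
Used textbook $118.31: books and periodicals → 6.5% + 3% local = 9.5% → $11.24
Spiral notebook $5.59: all other tangible goods → 4.5% + 2% local = 6.5% → $0.36
Mechanical keyboard $73.18: electronics → 4.25% + 2.75% local = 7% → $5.12
Card game $9.72: children's toys → 3.25% + 0.5% local = 3.75% → $0.36
Total tax = $1.66 + $0.69 + $11.24 + $0.36 + $5.12 + $0.36 = $19.43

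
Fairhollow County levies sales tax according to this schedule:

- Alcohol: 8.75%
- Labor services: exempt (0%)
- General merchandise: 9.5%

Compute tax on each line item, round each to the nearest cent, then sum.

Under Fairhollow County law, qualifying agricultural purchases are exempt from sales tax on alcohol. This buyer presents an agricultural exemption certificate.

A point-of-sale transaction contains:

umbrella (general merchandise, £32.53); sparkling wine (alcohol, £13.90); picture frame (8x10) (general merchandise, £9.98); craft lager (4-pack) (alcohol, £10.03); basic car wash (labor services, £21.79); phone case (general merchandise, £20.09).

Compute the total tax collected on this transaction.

Umbrella £32.53: general merchandise → 9.5% → £3.09
Sparkling wine £13.90: alcohol, buyer-exempt → 0% → £0.00
Picture frame (8x10) £9.98: general merchandise → 9.5% → £0.95
Craft lager (4-pack) £10.03: alcohol, buyer-exempt → 0% → £0.00
Basic car wash £21.79: labor services → 0% → £0.00
Phone case £20.09: general merchandise → 9.5% → £1.91
Total tax = £3.09 + £0.95 + £1.91 = £5.95

£5.95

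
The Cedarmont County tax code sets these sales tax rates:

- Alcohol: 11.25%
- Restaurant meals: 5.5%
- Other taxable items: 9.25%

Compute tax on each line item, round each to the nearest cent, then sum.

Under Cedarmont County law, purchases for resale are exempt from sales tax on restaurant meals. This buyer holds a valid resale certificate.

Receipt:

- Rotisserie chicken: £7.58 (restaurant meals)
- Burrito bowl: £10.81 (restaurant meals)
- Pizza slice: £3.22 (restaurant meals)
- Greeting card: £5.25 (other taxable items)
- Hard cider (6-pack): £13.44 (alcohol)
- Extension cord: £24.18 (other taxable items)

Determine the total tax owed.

Rotisserie chicken £7.58: restaurant meals, buyer-exempt → 0% → £0.00
Burrito bowl £10.81: restaurant meals, buyer-exempt → 0% → £0.00
Pizza slice £3.22: restaurant meals, buyer-exempt → 0% → £0.00
Greeting card £5.25: other taxable items → 9.25% → £0.49
Hard cider (6-pack) £13.44: alcohol → 11.25% → £1.51
Extension cord £24.18: other taxable items → 9.25% → £2.24
Total tax = £0.49 + £1.51 + £2.24 = £4.24

£4.24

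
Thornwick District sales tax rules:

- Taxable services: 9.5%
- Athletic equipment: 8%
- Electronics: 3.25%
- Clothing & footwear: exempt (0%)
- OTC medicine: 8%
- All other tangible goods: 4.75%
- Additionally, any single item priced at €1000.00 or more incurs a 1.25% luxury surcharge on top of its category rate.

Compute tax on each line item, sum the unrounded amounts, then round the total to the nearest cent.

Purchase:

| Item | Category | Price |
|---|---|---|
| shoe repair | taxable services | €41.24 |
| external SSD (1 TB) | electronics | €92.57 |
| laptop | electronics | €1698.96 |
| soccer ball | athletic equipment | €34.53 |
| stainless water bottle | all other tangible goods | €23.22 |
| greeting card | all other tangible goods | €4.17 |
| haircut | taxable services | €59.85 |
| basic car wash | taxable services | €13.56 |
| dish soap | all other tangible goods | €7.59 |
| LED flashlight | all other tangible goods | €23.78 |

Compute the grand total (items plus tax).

Shoe repair €41.24: taxable services → 9.5% → €3.9178
External SSD (1 TB) €92.57: electronics → 3.25% → €3.008525
Laptop €1698.96: electronics → 3.25% + 1.25% surcharge = 4.5% → €76.4532
Soccer ball €34.53: athletic equipment → 8% → €2.7624
Stainless water bottle €23.22: all other tangible goods → 4.75% → €1.10295
Greeting card €4.17: all other tangible goods → 4.75% → €0.198075
Haircut €59.85: taxable services → 9.5% → €5.68575
Basic car wash €13.56: taxable services → 9.5% → €1.2882
Dish soap €7.59: all other tangible goods → 4.75% → €0.360525
LED flashlight €23.78: all other tangible goods → 4.75% → €1.12955
Subtotal = €1999.47; unrounded tax = €95.906975 → €95.91; total due = €2095.38

€2095.38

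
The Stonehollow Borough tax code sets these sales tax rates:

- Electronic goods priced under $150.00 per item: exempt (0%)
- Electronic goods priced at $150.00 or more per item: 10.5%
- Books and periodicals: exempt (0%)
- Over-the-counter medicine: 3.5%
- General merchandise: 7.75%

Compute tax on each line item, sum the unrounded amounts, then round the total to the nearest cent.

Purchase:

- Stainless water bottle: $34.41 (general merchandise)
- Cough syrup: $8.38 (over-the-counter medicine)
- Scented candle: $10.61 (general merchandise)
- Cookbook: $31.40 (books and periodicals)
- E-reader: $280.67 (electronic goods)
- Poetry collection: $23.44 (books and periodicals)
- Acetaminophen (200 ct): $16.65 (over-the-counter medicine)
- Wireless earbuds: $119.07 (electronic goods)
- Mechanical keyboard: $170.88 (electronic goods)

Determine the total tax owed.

$51.78

Stainless water bottle $34.41: general merchandise → 7.75% → $2.666775
Cough syrup $8.38: over-the-counter medicine → 3.5% → $0.2933
Scented candle $10.61: general merchandise → 7.75% → $0.822275
Cookbook $31.40: books and periodicals → 0% → $0.00
E-reader $280.67: electronic goods, $150.00 or more → 10.5% → $29.47035
Poetry collection $23.44: books and periodicals → 0% → $0.00
Acetaminophen (200 ct) $16.65: over-the-counter medicine → 3.5% → $0.58275
Wireless earbuds $119.07: electronic goods, under $150.00 → 0% → $0.00
Mechanical keyboard $170.88: electronic goods, $150.00 or more → 10.5% → $17.9424
Unrounded tax sum = $51.77785 → $51.78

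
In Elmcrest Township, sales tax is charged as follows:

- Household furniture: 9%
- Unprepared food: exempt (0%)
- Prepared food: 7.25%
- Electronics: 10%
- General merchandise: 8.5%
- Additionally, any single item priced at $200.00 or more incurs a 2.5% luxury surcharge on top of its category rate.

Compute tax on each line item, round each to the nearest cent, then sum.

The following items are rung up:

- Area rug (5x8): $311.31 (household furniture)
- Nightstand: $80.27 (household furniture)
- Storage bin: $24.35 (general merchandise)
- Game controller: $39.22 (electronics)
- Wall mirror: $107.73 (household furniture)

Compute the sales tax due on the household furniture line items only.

Area rug (5x8) $311.31: household furniture → 9% + 2.5% surcharge = 11.5% → $35.80
Nightstand $80.27: household furniture → 9% → $7.22
Wall mirror $107.73: household furniture → 9% → $9.70
Tax on household furniture = $35.80 + $7.22 + $9.70 = $52.72

$52.72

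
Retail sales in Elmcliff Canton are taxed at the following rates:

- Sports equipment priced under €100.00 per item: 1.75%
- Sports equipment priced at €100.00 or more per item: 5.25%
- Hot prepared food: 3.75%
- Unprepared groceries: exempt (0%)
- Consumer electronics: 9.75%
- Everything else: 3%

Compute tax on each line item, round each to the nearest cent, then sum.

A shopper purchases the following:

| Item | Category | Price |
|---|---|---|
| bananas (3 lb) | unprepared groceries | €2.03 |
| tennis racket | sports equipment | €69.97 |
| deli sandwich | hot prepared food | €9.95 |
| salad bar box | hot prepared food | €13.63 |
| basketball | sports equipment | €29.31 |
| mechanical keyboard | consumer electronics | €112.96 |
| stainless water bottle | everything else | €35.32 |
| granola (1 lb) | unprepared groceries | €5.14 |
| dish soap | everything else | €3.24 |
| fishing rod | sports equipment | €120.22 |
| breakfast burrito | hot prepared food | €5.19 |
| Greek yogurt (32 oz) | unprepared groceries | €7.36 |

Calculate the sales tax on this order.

€21.28

Bananas (3 lb) €2.03: unprepared groceries → 0% → €0.00
Tennis racket €69.97: sports equipment, under €100.00 → 1.75% → €1.22
Deli sandwich €9.95: hot prepared food → 3.75% → €0.37
Salad bar box €13.63: hot prepared food → 3.75% → €0.51
Basketball €29.31: sports equipment, under €100.00 → 1.75% → €0.51
Mechanical keyboard €112.96: consumer electronics → 9.75% → €11.01
Stainless water bottle €35.32: everything else → 3% → €1.06
Granola (1 lb) €5.14: unprepared groceries → 0% → €0.00
Dish soap €3.24: everything else → 3% → €0.10
Fishing rod €120.22: sports equipment, €100.00 or more → 5.25% → €6.31
Breakfast burrito €5.19: hot prepared food → 3.75% → €0.19
Greek yogurt (32 oz) €7.36: unprepared groceries → 0% → €0.00
Total tax = €1.22 + €0.37 + €0.51 + €0.51 + €11.01 + €1.06 + €0.10 + €6.31 + €0.19 = €21.28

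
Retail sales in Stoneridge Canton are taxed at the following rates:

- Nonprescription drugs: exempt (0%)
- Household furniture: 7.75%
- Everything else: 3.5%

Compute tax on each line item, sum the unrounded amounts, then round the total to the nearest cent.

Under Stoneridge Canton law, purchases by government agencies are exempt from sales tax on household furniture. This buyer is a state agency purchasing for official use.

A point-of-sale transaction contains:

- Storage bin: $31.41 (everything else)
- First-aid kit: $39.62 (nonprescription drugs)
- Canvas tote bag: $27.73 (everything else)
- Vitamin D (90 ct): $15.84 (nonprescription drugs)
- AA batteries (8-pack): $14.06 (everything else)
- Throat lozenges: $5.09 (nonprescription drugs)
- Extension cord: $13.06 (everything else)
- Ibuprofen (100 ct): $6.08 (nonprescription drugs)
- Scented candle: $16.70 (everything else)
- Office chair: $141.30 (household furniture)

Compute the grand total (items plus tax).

$314.49

Storage bin $31.41: everything else → 3.5% → $1.09935
First-aid kit $39.62: nonprescription drugs → 0% → $0.00
Canvas tote bag $27.73: everything else → 3.5% → $0.97055
Vitamin D (90 ct) $15.84: nonprescription drugs → 0% → $0.00
AA batteries (8-pack) $14.06: everything else → 3.5% → $0.4921
Throat lozenges $5.09: nonprescription drugs → 0% → $0.00
Extension cord $13.06: everything else → 3.5% → $0.4571
Ibuprofen (100 ct) $6.08: nonprescription drugs → 0% → $0.00
Scented candle $16.70: everything else → 3.5% → $0.5845
Office chair $141.30: household furniture, buyer-exempt → 0% → $0.00
Subtotal = $310.89; unrounded tax = $3.6036 → $3.60; total due = $314.49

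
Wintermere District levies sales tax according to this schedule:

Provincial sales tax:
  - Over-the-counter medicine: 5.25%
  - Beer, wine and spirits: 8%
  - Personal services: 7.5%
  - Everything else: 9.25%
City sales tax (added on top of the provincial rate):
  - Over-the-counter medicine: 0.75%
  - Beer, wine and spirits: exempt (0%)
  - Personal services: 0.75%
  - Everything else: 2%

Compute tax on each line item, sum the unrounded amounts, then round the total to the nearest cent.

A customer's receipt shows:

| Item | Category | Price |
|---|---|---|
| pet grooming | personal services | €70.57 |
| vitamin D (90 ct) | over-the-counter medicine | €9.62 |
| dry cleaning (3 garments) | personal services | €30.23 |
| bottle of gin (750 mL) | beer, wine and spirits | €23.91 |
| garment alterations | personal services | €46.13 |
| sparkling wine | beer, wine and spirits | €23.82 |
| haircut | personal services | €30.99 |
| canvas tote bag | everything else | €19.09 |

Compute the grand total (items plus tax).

Pet grooming €70.57: personal services → 7.5% + 0.75% city = 8.25% → €5.822025
Vitamin D (90 ct) €9.62: over-the-counter medicine → 5.25% + 0.75% city = 6% → €0.5772
Dry cleaning (3 garments) €30.23: personal services → 7.5% + 0.75% city = 8.25% → €2.493975
Bottle of gin (750 mL) €23.91: beer, wine and spirits → 8% + 0% city = 8% → €1.9128
Garment alterations €46.13: personal services → 7.5% + 0.75% city = 8.25% → €3.805725
Sparkling wine €23.82: beer, wine and spirits → 8% + 0% city = 8% → €1.9056
Haircut €30.99: personal services → 7.5% + 0.75% city = 8.25% → €2.556675
Canvas tote bag €19.09: everything else → 9.25% + 2% city = 11.25% → €2.147625
Subtotal = €254.36; unrounded tax = €21.221625 → €21.22; total due = €275.58

€275.58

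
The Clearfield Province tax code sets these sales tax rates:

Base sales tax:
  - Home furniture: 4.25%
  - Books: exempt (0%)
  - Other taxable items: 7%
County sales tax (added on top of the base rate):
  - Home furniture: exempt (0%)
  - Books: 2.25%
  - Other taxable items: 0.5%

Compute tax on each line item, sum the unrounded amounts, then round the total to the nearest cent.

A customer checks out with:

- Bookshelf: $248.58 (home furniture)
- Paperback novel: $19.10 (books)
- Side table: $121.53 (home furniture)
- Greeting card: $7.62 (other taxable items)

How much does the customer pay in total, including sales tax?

$413.56

Bookshelf $248.58: home furniture → 4.25% + 0% county = 4.25% → $10.56465
Paperback novel $19.10: books → 0% + 2.25% county = 2.25% → $0.42975
Side table $121.53: home furniture → 4.25% + 0% county = 4.25% → $5.165025
Greeting card $7.62: other taxable items → 7% + 0.5% county = 7.5% → $0.5715
Subtotal = $396.83; unrounded tax = $16.730925 → $16.73; total due = $413.56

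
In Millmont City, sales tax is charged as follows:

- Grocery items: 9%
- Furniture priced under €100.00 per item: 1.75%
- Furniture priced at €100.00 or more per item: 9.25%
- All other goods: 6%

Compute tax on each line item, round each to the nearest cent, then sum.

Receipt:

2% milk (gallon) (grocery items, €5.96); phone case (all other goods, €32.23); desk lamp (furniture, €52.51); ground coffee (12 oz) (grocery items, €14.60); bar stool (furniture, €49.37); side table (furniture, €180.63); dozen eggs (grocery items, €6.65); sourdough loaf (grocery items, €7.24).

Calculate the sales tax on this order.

2% milk (gallon) €5.96: grocery items → 9% → €0.54
Phone case €32.23: all other goods → 6% → €1.93
Desk lamp €52.51: furniture, under €100.00 → 1.75% → €0.92
Ground coffee (12 oz) €14.60: grocery items → 9% → €1.31
Bar stool €49.37: furniture, under €100.00 → 1.75% → €0.86
Side table €180.63: furniture, €100.00 or more → 9.25% → €16.71
Dozen eggs €6.65: grocery items → 9% → €0.60
Sourdough loaf €7.24: grocery items → 9% → €0.65
Total tax = €0.54 + €1.93 + €0.92 + €1.31 + €0.86 + €16.71 + €0.60 + €0.65 = €23.52

€23.52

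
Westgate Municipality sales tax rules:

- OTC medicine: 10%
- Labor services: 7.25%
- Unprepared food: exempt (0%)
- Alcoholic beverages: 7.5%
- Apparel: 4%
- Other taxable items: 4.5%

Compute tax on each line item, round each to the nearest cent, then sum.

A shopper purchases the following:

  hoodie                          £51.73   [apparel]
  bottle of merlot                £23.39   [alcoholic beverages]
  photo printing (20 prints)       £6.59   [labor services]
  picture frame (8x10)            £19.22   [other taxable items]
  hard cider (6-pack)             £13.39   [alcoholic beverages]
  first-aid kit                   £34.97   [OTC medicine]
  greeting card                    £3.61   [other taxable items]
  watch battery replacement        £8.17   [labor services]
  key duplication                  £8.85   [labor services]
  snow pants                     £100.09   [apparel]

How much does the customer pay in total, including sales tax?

£285.06

Hoodie £51.73: apparel → 4% → £2.07
Bottle of merlot £23.39: alcoholic beverages → 7.5% → £1.75
Photo printing (20 prints) £6.59: labor services → 7.25% → £0.48
Picture frame (8x10) £19.22: other taxable items → 4.5% → £0.86
Hard cider (6-pack) £13.39: alcoholic beverages → 7.5% → £1.00
First-aid kit £34.97: OTC medicine → 10% → £3.50
Greeting card £3.61: other taxable items → 4.5% → £0.16
Watch battery replacement £8.17: labor services → 7.25% → £0.59
Key duplication £8.85: labor services → 7.25% → £0.64
Snow pants £100.09: apparel → 4% → £4.00
Subtotal = £270.01; tax = £15.05; total due = £285.06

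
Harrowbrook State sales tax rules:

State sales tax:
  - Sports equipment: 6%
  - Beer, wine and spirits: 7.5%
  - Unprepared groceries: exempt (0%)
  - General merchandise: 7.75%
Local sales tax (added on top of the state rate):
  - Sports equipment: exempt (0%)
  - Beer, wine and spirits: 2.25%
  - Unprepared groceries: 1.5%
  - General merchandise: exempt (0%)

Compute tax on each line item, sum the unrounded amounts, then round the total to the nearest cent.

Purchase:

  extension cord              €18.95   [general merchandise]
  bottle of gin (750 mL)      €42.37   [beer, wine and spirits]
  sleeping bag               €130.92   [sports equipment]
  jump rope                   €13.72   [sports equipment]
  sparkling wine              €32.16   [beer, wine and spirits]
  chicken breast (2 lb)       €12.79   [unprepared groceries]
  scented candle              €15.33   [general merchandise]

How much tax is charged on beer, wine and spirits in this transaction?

€7.27

Bottle of gin (750 mL) €42.37: beer, wine and spirits → 7.5% + 2.25% local = 9.75% → €4.131075
Sparkling wine €32.16: beer, wine and spirits → 7.5% + 2.25% local = 9.75% → €3.1356
Tax on beer, wine and spirits: unrounded sum = €7.266675 → €7.27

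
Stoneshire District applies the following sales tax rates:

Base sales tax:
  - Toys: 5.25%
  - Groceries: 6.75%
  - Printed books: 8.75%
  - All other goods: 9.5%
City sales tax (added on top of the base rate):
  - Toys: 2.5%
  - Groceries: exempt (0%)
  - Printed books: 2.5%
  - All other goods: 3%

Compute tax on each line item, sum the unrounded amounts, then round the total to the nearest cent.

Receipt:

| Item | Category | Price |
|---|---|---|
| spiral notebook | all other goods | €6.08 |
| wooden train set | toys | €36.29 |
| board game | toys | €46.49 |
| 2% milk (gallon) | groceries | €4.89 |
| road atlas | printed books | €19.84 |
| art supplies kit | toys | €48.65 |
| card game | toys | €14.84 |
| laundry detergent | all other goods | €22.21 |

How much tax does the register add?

€17.43

Spiral notebook €6.08: all other goods → 9.5% + 3% city = 12.5% → €0.76
Wooden train set €36.29: toys → 5.25% + 2.5% city = 7.75% → €2.812475
Board game €46.49: toys → 5.25% + 2.5% city = 7.75% → €3.602975
2% milk (gallon) €4.89: groceries → 6.75% + 0% city = 6.75% → €0.330075
Road atlas €19.84: printed books → 8.75% + 2.5% city = 11.25% → €2.232
Art supplies kit €48.65: toys → 5.25% + 2.5% city = 7.75% → €3.770375
Card game €14.84: toys → 5.25% + 2.5% city = 7.75% → €1.1501
Laundry detergent €22.21: all other goods → 9.5% + 3% city = 12.5% → €2.77625
Unrounded tax sum = €17.43425 → €17.43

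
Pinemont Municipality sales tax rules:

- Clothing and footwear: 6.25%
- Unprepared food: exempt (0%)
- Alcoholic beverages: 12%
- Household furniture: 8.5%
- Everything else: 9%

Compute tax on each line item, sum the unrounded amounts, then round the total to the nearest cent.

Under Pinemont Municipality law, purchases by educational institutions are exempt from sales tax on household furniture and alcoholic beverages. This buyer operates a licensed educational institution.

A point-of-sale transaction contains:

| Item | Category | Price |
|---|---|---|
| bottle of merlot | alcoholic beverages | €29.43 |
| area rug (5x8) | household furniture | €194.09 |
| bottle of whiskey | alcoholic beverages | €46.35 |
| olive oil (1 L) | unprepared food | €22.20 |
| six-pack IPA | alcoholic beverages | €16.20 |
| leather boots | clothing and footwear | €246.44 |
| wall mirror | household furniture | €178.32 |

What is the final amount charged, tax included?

Bottle of merlot €29.43: alcoholic beverages, buyer-exempt → 0% → €0.00
Area rug (5x8) €194.09: household furniture, buyer-exempt → 0% → €0.00
Bottle of whiskey €46.35: alcoholic beverages, buyer-exempt → 0% → €0.00
Olive oil (1 L) €22.20: unprepared food → 0% → €0.00
Six-pack IPA €16.20: alcoholic beverages, buyer-exempt → 0% → €0.00
Leather boots €246.44: clothing and footwear → 6.25% → €15.4025
Wall mirror €178.32: household furniture, buyer-exempt → 0% → €0.00
Subtotal = €733.03; unrounded tax = €15.4025 → €15.40; total due = €748.43

€748.43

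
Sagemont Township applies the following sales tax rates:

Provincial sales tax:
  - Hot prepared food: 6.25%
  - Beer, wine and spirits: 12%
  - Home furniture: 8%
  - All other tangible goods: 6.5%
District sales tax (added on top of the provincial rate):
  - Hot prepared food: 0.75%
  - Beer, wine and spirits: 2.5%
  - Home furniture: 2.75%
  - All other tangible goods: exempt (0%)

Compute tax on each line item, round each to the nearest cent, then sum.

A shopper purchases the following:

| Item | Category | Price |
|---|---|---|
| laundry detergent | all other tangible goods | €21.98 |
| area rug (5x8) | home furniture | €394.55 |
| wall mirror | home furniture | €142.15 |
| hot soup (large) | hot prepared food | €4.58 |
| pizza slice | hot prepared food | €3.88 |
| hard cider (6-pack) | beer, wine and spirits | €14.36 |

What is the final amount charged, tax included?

Laundry detergent €21.98: all other tangible goods → 6.5% + 0% district = 6.5% → €1.43
Area rug (5x8) €394.55: home furniture → 8% + 2.75% district = 10.75% → €42.41
Wall mirror €142.15: home furniture → 8% + 2.75% district = 10.75% → €15.28
Hot soup (large) €4.58: hot prepared food → 6.25% + 0.75% district = 7% → €0.32
Pizza slice €3.88: hot prepared food → 6.25% + 0.75% district = 7% → €0.27
Hard cider (6-pack) €14.36: beer, wine and spirits → 12% + 2.5% district = 14.5% → €2.08
Subtotal = €581.50; tax = €61.79; total due = €643.29

€643.29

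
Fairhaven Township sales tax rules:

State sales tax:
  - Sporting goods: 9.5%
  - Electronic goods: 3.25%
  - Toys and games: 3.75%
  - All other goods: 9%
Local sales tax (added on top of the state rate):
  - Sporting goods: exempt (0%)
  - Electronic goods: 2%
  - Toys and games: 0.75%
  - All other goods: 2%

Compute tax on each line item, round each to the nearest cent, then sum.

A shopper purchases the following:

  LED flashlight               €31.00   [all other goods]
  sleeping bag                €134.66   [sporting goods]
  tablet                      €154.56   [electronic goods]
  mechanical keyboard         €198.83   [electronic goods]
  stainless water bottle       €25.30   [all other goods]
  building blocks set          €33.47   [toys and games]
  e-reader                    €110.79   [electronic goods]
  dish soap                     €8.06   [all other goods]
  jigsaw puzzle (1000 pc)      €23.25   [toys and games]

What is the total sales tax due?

LED flashlight €31.00: all other goods → 9% + 2% local = 11% → €3.41
Sleeping bag €134.66: sporting goods → 9.5% + 0% local = 9.5% → €12.79
Tablet €154.56: electronic goods → 3.25% + 2% local = 5.25% → €8.11
Mechanical keyboard €198.83: electronic goods → 3.25% + 2% local = 5.25% → €10.44
Stainless water bottle €25.30: all other goods → 9% + 2% local = 11% → €2.78
Building blocks set €33.47: toys and games → 3.75% + 0.75% local = 4.5% → €1.51
E-reader €110.79: electronic goods → 3.25% + 2% local = 5.25% → €5.82
Dish soap €8.06: all other goods → 9% + 2% local = 11% → €0.89
Jigsaw puzzle (1000 pc) €23.25: toys and games → 3.75% + 0.75% local = 4.5% → €1.05
Total tax = €3.41 + €12.79 + €8.11 + €10.44 + €2.78 + €1.51 + €5.82 + €0.89 + €1.05 = €46.80

€46.80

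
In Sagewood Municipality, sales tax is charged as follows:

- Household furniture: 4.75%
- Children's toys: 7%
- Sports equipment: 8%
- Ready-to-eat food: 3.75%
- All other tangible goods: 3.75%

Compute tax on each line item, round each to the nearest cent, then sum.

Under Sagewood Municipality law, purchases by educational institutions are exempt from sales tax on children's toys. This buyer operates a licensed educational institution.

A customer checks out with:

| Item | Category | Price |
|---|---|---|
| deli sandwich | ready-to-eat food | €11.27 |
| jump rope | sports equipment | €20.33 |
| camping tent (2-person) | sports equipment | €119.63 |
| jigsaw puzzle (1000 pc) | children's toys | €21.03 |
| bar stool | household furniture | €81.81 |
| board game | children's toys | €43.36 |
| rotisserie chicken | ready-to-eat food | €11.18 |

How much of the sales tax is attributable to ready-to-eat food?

Deli sandwich €11.27: ready-to-eat food → 3.75% → €0.42
Rotisserie chicken €11.18: ready-to-eat food → 3.75% → €0.42
Tax on ready-to-eat food = €0.42 + €0.42 = €0.84

€0.84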